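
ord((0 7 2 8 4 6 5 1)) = 8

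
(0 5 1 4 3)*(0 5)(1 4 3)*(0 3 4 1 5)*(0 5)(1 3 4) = (0 4)(3 5)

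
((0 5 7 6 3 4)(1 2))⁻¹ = (0 4 3 6 7 5)(1 2)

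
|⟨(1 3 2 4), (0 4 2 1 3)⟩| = 20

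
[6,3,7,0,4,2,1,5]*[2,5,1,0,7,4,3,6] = [3,0,6,2,7,1,5,4]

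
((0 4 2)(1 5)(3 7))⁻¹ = (0 2 4)(1 5)(3 7)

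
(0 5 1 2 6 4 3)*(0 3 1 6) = (0 5 6 4 1 2)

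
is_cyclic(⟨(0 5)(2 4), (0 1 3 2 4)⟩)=no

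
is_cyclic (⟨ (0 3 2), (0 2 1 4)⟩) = no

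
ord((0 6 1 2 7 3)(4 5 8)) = 6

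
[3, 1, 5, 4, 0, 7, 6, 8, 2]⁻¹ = [4, 1, 8, 0, 3, 2, 6, 5, 7]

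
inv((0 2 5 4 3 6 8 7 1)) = (0 1 7 8 6 3 4 5 2)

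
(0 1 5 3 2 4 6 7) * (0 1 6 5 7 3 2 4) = (0 6 3 4 5 2)(1 7)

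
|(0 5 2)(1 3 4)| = 3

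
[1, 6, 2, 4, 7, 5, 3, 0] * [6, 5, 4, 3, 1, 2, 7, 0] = [5, 7, 4, 1, 0, 2, 3, 6]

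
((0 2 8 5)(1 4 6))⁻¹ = (0 5 8 2)(1 6 4)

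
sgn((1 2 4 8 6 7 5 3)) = -1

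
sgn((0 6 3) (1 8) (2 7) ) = 1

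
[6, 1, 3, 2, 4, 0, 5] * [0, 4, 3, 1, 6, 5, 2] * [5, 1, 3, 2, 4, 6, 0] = [3, 4, 1, 2, 0, 5, 6]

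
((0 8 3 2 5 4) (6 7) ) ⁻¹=(0 4 5 2 3 8) (6 7) 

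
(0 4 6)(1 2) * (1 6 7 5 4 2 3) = (0 2 6)(1 3)(4 7 5)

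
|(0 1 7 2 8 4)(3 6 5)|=6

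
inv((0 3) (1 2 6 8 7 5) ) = (0 3) (1 5 7 8 6 2) 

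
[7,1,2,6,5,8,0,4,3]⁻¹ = [6,1,2,8,7,4,3,0,5]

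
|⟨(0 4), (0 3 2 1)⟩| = 120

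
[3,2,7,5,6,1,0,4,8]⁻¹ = [6,5,1,0,7,3,4,2,8]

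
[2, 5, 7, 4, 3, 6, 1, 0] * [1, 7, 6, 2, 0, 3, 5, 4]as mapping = [0→6, 1→3, 2→4, 3→0, 4→2, 5→5, 6→7, 7→1]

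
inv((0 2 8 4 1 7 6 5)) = (0 5 6 7 1 4 8 2)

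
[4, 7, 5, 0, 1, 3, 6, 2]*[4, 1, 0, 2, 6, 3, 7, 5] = [6, 5, 3, 4, 1, 2, 7, 0]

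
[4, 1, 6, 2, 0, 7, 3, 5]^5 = [4, 1, 3, 6, 0, 7, 2, 5]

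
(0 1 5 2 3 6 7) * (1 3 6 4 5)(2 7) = (0 3 4 5 7)(2 6)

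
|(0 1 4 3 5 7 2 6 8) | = 9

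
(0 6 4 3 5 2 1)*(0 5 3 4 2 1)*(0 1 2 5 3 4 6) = (1 3 4 6 5 2)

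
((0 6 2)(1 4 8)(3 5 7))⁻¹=(0 2 6)(1 8 4)(3 7 5)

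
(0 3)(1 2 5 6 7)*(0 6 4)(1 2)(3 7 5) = (0 7 2 3 6 5 4)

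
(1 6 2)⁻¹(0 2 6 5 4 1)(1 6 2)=(0 1 2 5 4 6)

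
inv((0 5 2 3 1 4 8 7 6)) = (0 6 7 8 4 1 3 2 5)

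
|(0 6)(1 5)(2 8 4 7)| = 4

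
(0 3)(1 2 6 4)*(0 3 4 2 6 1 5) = (0 4 5)(1 6 2)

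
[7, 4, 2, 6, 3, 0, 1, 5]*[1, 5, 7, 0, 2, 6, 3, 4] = [4, 2, 7, 3, 0, 1, 5, 6] 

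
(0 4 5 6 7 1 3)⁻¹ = (0 3 1 7 6 5 4)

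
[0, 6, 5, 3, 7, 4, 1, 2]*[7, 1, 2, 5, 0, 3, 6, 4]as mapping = [0→7, 1→6, 2→3, 3→5, 4→4, 5→0, 6→1, 7→2]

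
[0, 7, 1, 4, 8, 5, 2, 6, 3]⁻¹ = [0, 2, 6, 8, 3, 5, 7, 1, 4]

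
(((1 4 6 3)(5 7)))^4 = ()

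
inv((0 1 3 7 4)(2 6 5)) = (0 4 7 3 1)(2 5 6)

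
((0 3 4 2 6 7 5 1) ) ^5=(0 7 4 1 6 3 5 2) 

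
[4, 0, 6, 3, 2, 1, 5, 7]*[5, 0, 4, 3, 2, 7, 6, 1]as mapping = [0→2, 1→5, 2→6, 3→3, 4→4, 5→0, 6→7, 7→1]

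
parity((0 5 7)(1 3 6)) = even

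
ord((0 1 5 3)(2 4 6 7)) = 4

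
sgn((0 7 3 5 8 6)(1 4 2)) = -1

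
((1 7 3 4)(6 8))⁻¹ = (1 4 3 7)(6 8)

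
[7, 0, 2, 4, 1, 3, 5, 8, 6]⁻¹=[1, 4, 2, 5, 3, 6, 8, 0, 7]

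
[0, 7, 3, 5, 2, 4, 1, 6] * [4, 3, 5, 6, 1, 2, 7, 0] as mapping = [0→4, 1→0, 2→6, 3→2, 4→5, 5→1, 6→3, 7→7] 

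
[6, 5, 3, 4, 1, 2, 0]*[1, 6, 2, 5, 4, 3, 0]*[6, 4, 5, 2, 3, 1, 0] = [6, 2, 1, 3, 0, 5, 4]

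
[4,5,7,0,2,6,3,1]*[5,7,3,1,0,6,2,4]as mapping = [0→0,1→6,2→4,3→5,4→3,5→2,6→1,7→7]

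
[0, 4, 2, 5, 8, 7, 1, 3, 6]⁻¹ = [0, 6, 2, 7, 1, 3, 8, 5, 4]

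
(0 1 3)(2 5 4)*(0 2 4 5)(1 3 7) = (0 3 2)(1 7)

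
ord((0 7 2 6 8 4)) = 6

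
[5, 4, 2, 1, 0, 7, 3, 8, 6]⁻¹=[4, 3, 2, 6, 1, 0, 8, 5, 7]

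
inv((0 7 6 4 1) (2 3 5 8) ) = (0 1 4 6 7) (2 8 5 3) 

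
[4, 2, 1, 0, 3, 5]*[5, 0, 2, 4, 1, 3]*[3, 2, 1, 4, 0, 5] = [2, 1, 3, 5, 0, 4]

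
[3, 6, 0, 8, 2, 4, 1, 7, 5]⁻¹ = [2, 6, 4, 0, 5, 8, 1, 7, 3]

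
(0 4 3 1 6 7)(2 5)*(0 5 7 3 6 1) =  (0 4 6 3)(2 7 5)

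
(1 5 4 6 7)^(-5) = ()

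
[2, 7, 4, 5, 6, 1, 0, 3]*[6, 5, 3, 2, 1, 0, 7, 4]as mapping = [0→3, 1→4, 2→1, 3→0, 4→7, 5→5, 6→6, 7→2]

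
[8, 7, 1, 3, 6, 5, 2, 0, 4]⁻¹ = [7, 2, 6, 3, 8, 5, 4, 1, 0]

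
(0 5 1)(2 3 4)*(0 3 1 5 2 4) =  (0 2 1 3)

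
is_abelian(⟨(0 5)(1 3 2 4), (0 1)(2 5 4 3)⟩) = no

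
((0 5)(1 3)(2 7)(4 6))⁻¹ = (0 5)(1 3)(2 7)(4 6)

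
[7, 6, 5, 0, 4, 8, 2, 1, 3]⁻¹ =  [3, 7, 6, 8, 4, 2, 1, 0, 5]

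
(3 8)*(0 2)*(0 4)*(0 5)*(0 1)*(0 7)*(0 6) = (0 2 4 5 1 7 6)(3 8)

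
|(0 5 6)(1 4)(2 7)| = 6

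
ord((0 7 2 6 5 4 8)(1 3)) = 14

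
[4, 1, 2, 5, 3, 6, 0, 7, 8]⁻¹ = [6, 1, 2, 4, 0, 3, 5, 7, 8]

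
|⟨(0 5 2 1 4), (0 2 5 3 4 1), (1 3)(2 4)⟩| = 120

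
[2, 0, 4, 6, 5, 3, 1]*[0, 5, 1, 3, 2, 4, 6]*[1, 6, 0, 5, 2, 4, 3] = [6, 1, 0, 3, 2, 5, 4]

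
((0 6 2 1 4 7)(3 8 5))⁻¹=(0 7 4 1 2 6)(3 5 8)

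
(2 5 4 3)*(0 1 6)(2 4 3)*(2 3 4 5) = (0 1 6)(3 5 4)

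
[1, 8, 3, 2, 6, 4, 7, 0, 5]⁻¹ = [7, 0, 3, 2, 5, 8, 4, 6, 1]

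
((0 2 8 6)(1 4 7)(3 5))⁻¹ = (0 6 8 2)(1 7 4)(3 5)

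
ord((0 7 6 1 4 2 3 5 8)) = 9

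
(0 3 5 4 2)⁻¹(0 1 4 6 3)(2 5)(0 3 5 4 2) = (0 4)(1 2 6 5 3)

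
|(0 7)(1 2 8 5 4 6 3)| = 14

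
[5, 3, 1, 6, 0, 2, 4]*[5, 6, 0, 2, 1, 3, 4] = [3, 2, 6, 4, 5, 0, 1]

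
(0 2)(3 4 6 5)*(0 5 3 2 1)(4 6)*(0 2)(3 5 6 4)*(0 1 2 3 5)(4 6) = (0 2 4 5 1 3 6)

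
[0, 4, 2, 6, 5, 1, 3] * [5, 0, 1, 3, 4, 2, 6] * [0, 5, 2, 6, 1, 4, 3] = [4, 1, 5, 3, 2, 0, 6]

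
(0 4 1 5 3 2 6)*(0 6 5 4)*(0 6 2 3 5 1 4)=(0 6 2 1)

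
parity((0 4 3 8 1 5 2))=even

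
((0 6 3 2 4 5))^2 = (0 3 4)(2 5 6)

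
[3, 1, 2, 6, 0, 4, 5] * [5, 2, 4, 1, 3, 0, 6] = [1, 2, 4, 6, 5, 3, 0]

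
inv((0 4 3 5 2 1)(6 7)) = (0 1 2 5 3 4)(6 7)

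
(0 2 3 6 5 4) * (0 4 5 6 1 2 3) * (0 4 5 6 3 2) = (0 2 4 5 6 3 1)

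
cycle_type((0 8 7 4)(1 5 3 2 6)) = 4.5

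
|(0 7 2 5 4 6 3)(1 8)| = 14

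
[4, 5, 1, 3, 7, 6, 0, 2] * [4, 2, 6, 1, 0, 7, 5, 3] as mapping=[0→0, 1→7, 2→2, 3→1, 4→3, 5→5, 6→4, 7→6] 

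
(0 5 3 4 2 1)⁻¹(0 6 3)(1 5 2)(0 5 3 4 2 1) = (0 3 1)(4 5 6)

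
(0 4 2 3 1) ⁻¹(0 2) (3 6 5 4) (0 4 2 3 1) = (1 6 5 2) (3 4) 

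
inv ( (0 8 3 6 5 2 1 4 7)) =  (0 7 4 1 2 5 6 3 8)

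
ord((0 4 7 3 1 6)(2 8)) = 6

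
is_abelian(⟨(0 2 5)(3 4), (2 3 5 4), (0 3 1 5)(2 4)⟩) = no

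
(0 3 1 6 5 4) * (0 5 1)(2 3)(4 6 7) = (0 2 3)(1 7 4 5 6)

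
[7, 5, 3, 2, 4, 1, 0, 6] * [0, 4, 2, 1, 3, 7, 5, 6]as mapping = [0→6, 1→7, 2→1, 3→2, 4→3, 5→4, 6→0, 7→5]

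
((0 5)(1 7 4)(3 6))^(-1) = (0 5)(1 4 7)(3 6)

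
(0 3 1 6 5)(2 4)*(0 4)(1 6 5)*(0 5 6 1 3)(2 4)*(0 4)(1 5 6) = (0 4)(2 6 3 5)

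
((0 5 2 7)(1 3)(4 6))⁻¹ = (0 7 2 5)(1 3)(4 6)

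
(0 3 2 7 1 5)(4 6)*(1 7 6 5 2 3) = (0 1 2 6 4 5)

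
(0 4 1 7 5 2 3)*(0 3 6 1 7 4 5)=(0 5 2 6 1 4 7)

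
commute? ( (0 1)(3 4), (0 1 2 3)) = no: (0 1)(3 4)*(0 1 2 3) = (0 2 3 4), (0 1 2 3)*(0 1)(3 4) = (1 2 4 3)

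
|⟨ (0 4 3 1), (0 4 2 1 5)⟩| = 720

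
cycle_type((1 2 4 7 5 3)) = 6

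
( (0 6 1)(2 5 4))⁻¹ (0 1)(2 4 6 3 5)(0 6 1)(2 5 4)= (0 6)(1 3 4 5 2)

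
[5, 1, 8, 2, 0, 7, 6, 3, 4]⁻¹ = [4, 1, 3, 7, 8, 0, 6, 5, 2]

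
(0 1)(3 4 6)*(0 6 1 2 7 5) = (0 2 7 5)(1 6 3 4)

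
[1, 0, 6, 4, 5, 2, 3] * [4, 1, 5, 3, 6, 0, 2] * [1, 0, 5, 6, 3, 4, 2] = [0, 3, 5, 2, 1, 4, 6]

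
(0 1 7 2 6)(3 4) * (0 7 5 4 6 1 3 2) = (0 3 6 7)(1 5 4 2)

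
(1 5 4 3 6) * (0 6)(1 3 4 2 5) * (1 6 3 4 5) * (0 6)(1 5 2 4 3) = (0 1)(2 5 4)(3 6)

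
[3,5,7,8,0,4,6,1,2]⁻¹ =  [4,7,8,0,5,1,6,2,3]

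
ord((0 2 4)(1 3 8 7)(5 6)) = 12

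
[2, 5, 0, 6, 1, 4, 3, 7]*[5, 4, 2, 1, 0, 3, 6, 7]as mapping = [0→2, 1→3, 2→5, 3→6, 4→4, 5→0, 6→1, 7→7]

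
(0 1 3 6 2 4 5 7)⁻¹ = (0 7 5 4 2 6 3 1)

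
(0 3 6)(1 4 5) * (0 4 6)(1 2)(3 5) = (0 5 2 1 6 4 3)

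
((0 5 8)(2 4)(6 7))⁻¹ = (0 8 5)(2 4)(6 7)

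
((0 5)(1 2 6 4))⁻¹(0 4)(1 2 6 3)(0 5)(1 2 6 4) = (1 5)(2 6 4 3)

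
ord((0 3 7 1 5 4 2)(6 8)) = 14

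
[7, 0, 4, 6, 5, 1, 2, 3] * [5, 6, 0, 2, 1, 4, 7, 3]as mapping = [0→3, 1→5, 2→1, 3→7, 4→4, 5→6, 6→0, 7→2]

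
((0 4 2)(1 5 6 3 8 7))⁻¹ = (0 2 4)(1 7 8 3 6 5)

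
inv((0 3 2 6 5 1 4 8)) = (0 8 4 1 5 6 2 3)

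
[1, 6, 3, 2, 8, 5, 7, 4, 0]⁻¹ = [8, 0, 3, 2, 7, 5, 1, 6, 4]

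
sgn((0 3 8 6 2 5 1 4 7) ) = 1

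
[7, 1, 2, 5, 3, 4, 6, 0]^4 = [0, 1, 2, 5, 3, 4, 6, 7]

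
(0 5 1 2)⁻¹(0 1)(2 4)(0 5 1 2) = (0 4)(2 5)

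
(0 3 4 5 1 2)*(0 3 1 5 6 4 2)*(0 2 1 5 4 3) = (0 5 4 6 3 1 2)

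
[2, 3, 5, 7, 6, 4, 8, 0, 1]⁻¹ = [7, 8, 0, 1, 5, 2, 4, 3, 6]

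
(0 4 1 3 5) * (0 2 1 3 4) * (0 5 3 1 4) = (0 5 2 4 1)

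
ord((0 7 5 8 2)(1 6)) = 10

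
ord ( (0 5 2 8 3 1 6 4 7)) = 9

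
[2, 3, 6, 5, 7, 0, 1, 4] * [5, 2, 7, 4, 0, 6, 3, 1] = [7, 4, 3, 6, 1, 5, 2, 0]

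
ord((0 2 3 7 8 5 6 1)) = 8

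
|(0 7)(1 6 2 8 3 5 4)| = 14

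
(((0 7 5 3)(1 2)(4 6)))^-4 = ()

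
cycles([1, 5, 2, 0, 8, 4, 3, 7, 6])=(0 1 5 4 8 6 3)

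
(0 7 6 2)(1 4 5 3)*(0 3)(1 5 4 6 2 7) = (0 1 6 7 2 3 5)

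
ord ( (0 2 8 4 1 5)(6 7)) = 6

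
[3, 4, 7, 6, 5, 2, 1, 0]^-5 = [1, 2, 3, 4, 7, 0, 5, 6]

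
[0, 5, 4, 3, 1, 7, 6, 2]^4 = [0, 4, 7, 3, 2, 1, 6, 5]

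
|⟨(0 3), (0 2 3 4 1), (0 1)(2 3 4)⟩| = 120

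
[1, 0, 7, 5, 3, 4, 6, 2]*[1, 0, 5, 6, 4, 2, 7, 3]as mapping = [0→0, 1→1, 2→3, 3→2, 4→6, 5→4, 6→7, 7→5]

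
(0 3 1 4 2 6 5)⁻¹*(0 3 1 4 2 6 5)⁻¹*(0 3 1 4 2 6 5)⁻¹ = (0 2 3 6 1 5 4)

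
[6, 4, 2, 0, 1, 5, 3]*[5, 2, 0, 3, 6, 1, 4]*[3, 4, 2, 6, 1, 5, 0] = [1, 0, 3, 5, 2, 4, 6]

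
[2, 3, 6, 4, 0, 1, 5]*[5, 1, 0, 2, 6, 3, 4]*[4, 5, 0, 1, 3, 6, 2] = [4, 0, 3, 2, 6, 5, 1]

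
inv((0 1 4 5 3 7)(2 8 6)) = (0 7 3 5 4 1)(2 6 8)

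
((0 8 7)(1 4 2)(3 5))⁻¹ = (0 7 8)(1 2 4)(3 5)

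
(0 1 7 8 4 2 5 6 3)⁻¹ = (0 3 6 5 2 4 8 7 1)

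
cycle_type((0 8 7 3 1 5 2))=7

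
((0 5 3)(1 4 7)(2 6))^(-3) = (2 6)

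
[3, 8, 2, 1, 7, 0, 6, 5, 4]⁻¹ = [5, 3, 2, 0, 8, 7, 6, 4, 1]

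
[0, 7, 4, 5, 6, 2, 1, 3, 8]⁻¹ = [0, 6, 5, 7, 2, 3, 4, 1, 8]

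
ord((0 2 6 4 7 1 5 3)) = 8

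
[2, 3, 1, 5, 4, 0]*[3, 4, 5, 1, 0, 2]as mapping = [0→5, 1→1, 2→4, 3→2, 4→0, 5→3]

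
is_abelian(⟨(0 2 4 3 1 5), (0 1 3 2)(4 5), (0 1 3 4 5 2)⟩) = no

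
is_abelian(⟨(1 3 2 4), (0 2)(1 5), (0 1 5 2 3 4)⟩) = no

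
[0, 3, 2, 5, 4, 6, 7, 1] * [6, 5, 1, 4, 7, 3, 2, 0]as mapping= [0→6, 1→4, 2→1, 3→3, 4→7, 5→2, 6→0, 7→5]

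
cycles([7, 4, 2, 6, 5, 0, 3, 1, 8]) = (0 7 1 4 5) (3 6) 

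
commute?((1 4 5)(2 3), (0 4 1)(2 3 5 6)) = no:(1 4 5)(2 3)*(0 4 1)(2 3 5 6) = (0 4 6 2 5), (0 4 1)(2 3 5 6)*(1 4 5)(2 3) = (0 5 6 3 1)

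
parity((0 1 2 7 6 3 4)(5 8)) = odd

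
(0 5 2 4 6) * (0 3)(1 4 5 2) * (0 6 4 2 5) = (0 5 1 2)(3 6)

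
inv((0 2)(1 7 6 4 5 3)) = (0 2)(1 3 5 4 6 7)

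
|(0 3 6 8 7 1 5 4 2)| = 9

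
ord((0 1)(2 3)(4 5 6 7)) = 4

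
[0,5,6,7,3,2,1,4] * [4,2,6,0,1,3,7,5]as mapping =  [0→4,1→3,2→7,3→5,4→0,5→6,6→2,7→1]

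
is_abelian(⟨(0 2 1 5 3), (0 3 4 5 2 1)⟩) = no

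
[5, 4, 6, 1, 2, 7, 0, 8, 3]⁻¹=[6, 3, 4, 8, 1, 0, 2, 5, 7]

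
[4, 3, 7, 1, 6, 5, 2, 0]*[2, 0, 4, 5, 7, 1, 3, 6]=[7, 5, 6, 0, 3, 1, 4, 2]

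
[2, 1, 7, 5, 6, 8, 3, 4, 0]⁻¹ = [8, 1, 0, 6, 7, 3, 4, 2, 5]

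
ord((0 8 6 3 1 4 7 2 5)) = 9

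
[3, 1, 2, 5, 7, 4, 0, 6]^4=[7, 1, 2, 6, 3, 0, 4, 5]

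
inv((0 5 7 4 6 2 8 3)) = (0 3 8 2 6 4 7 5)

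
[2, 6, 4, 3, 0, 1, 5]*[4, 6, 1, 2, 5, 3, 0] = [1, 0, 5, 2, 4, 6, 3]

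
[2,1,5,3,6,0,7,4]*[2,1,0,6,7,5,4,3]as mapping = [0→0,1→1,2→5,3→6,4→4,5→2,6→3,7→7]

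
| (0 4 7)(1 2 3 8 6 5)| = 6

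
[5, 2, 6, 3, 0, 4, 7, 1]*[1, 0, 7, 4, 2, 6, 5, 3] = [6, 7, 5, 4, 1, 2, 3, 0]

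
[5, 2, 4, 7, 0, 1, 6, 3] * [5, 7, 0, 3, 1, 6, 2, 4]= [6, 0, 1, 4, 5, 7, 2, 3]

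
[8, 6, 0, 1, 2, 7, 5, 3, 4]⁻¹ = [2, 3, 4, 7, 8, 6, 1, 5, 0]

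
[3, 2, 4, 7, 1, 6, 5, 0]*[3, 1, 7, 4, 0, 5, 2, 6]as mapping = [0→4, 1→7, 2→0, 3→6, 4→1, 5→2, 6→5, 7→3]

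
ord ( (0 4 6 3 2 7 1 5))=8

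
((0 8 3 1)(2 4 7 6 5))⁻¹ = (0 1 3 8)(2 5 6 7 4)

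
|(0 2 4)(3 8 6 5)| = 12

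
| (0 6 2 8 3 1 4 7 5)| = 9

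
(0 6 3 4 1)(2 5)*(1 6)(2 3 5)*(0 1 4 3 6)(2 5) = (0 4)(2 5 6)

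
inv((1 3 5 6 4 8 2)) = (1 2 8 4 6 5 3)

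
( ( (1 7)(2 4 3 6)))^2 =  (2 3)(4 6)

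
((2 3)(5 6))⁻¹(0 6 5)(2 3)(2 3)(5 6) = (0 5 6)(2 3)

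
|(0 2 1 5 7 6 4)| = 7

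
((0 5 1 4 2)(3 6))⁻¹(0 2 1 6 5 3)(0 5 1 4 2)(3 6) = (0 4 3 1 6 5)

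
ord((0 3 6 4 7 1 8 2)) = 8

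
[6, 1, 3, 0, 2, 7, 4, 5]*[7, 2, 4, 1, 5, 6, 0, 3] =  [0, 2, 1, 7, 4, 3, 5, 6]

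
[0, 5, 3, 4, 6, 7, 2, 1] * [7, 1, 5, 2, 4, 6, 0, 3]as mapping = [0→7, 1→6, 2→2, 3→4, 4→0, 5→3, 6→5, 7→1]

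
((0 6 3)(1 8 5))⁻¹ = (0 3 6)(1 5 8)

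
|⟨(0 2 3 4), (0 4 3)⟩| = 24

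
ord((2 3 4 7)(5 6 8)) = 12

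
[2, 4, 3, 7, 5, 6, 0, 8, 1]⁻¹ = [6, 8, 0, 2, 1, 4, 5, 3, 7]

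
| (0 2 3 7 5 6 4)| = 7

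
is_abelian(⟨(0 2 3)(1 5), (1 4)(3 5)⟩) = no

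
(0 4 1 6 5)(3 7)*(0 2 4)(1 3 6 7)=(1 7 6 5 2 4 3)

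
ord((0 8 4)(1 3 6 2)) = 12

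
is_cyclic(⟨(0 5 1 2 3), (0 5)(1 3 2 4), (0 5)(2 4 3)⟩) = no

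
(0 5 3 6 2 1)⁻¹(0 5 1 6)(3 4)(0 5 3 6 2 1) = (0 2 5 3)(4 6)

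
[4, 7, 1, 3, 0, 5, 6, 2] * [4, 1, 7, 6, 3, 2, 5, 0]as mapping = [0→3, 1→0, 2→1, 3→6, 4→4, 5→2, 6→5, 7→7]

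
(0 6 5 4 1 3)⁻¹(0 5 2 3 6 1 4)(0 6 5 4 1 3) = (0 5 3 1 6 4 2)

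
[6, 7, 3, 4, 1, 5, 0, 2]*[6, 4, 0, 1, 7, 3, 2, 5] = [2, 5, 1, 7, 4, 3, 6, 0]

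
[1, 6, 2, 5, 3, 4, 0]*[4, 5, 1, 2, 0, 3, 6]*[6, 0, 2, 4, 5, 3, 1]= [3, 1, 0, 4, 2, 6, 5]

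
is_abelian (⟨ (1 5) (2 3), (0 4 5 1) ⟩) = no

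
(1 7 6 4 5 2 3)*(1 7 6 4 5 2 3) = (1 6 5 3 7 4 2)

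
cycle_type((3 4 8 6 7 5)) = 6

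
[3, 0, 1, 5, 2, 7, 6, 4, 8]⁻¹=[1, 2, 4, 0, 7, 3, 6, 5, 8]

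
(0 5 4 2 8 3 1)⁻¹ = (0 1 3 8 2 4 5)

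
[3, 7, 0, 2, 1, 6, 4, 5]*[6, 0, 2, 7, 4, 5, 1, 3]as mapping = [0→7, 1→3, 2→6, 3→2, 4→0, 5→1, 6→4, 7→5]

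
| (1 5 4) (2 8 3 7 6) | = 15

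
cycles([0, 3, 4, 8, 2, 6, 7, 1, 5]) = (1 3 8 5 6 7)(2 4)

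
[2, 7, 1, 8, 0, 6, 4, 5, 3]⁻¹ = [4, 2, 0, 8, 6, 7, 5, 1, 3]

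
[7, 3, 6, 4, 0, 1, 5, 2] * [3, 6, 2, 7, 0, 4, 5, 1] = [1, 7, 5, 0, 3, 6, 4, 2]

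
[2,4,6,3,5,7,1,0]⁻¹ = [7,6,0,3,1,4,2,5]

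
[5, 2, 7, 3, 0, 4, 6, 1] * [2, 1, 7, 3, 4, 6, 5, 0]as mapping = [0→6, 1→7, 2→0, 3→3, 4→2, 5→4, 6→5, 7→1]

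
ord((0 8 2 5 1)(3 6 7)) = 15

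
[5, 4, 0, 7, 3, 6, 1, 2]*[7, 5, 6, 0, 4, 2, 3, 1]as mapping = [0→2, 1→4, 2→7, 3→1, 4→0, 5→3, 6→5, 7→6]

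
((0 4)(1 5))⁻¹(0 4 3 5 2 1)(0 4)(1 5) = (0 3 1 2 5 4)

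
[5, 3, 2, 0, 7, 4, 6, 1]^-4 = [4, 0, 2, 5, 1, 7, 6, 3]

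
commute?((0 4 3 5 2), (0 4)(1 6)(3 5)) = no:(0 4 3 5 2) * (0 4)(1 6)(3 5) = (1 6)(2 4 5), (0 4)(1 6)(3 5) * (0 4 3 5 2) = (0 3 2)(1 6)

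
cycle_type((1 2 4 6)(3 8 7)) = 3.4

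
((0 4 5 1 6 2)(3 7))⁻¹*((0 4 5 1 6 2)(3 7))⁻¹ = (0 6 5)(1 4 2)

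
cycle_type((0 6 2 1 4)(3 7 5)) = 3.5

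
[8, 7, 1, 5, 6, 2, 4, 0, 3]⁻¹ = [7, 2, 5, 8, 6, 3, 4, 1, 0]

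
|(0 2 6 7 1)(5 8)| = 10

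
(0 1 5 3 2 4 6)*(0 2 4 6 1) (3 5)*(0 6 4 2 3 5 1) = (0 6 3 2 4) (1 5) 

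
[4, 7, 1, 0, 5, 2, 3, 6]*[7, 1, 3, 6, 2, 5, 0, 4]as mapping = [0→2, 1→4, 2→1, 3→7, 4→5, 5→3, 6→6, 7→0]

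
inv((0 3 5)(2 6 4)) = (0 5 3)(2 4 6)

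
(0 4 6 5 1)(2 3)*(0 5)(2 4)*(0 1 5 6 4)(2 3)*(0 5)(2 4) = (0 3 5)(1 6)(2 4)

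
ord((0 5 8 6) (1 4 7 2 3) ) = 20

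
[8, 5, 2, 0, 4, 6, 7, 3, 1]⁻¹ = [3, 8, 2, 7, 4, 1, 5, 6, 0]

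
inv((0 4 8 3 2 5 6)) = (0 6 5 2 3 8 4)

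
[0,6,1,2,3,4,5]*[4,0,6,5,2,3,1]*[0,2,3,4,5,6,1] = [5,2,0,1,6,3,4]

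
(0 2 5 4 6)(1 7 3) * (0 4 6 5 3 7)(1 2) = (0 1)(2 3)(4 5 6)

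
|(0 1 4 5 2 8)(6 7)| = 6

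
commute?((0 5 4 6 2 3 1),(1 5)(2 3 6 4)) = no:(0 5 4 6 2 3 1)*(1 5)(2 3 6 4) = (0 1)(2 6 3 5),(1 5)(2 3 6 4)*(0 5 4 6 2 3 1) = (0 5)(1 4 3 2)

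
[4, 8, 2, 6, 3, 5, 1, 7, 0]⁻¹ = [8, 6, 2, 4, 0, 5, 3, 7, 1]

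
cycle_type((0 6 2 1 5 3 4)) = 7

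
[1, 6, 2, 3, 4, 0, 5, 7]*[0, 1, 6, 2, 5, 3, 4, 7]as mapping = [0→1, 1→4, 2→6, 3→2, 4→5, 5→0, 6→3, 7→7]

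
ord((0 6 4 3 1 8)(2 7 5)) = 6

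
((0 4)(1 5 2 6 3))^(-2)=(1 6 5 3 2)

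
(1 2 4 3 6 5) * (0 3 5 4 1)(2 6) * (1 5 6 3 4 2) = (0 4 6 2 5)(1 3)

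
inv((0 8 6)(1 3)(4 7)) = (0 6 8)(1 3)(4 7)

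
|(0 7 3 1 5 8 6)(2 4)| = 14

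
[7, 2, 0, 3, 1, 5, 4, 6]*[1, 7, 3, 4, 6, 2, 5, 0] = [0, 3, 1, 4, 7, 2, 6, 5]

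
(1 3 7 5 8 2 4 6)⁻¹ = (1 6 4 2 8 5 7 3)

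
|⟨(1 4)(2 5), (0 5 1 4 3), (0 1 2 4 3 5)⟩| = 720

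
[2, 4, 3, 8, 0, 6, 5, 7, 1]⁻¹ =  [4, 8, 0, 2, 1, 6, 5, 7, 3]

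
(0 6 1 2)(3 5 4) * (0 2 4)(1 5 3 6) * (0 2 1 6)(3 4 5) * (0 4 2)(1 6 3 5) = (0 3 2 6 5)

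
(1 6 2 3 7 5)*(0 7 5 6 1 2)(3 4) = (0 7 6)(2 4 3 5)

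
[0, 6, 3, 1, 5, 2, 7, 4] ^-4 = [0, 4, 6, 7, 3, 1, 5, 2] 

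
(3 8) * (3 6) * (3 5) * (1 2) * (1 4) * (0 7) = (0 7)(1 2 4)(3 8 6 5)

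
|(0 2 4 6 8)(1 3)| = 10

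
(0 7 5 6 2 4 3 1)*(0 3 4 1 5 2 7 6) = (0 6 7 2 1 3 5) 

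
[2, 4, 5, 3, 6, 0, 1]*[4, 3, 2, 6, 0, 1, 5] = [2, 0, 1, 6, 5, 4, 3]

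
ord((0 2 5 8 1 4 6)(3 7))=14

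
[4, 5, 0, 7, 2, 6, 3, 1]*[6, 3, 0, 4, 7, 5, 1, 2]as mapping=[0→7, 1→5, 2→6, 3→2, 4→0, 5→1, 6→4, 7→3]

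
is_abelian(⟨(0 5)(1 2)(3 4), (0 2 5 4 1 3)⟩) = no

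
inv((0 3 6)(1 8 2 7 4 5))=(0 6 3)(1 5 4 7 2 8)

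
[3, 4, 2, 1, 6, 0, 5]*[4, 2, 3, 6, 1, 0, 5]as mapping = [0→6, 1→1, 2→3, 3→2, 4→5, 5→4, 6→0]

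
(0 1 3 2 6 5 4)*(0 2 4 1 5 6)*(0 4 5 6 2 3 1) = (0 6 2 4 3 5)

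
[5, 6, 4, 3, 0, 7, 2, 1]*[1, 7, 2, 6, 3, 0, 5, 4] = [0, 5, 3, 6, 1, 4, 2, 7]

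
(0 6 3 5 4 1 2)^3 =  (0 5 2 3 1 6 4)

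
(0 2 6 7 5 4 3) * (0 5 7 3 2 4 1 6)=(0 4 2)(1 6 3 5)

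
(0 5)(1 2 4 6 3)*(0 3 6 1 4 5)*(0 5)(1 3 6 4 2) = (0 5 6 4 3 2)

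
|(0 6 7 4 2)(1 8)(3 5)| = 10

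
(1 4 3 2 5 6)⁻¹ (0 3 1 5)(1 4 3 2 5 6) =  (0 2 4 6)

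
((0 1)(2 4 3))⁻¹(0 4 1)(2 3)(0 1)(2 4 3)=(0 1 3)(2 4)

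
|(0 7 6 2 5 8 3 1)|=8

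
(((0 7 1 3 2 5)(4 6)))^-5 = (0 7 1 3 2 5)(4 6)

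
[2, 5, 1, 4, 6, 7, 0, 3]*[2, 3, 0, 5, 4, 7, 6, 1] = [0, 7, 3, 4, 6, 1, 2, 5]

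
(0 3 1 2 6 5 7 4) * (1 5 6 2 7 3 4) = (0 4)(1 7)(3 5)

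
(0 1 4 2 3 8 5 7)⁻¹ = (0 7 5 8 3 2 4 1)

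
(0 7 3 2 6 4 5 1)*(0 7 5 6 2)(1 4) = (0 5 4 6 1 7 3)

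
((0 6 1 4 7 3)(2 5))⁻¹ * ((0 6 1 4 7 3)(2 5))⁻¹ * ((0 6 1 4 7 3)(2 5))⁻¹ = (0 4)(1 3)(2 5)(6 7)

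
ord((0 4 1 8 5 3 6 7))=8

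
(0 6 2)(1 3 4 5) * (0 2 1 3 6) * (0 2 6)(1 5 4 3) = (0 2 6 5 1)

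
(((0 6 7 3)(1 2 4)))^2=(0 7)(1 4 2)(3 6)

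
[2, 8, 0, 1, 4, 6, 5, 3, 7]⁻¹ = [2, 3, 0, 7, 4, 6, 5, 8, 1]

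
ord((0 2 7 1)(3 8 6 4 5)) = 20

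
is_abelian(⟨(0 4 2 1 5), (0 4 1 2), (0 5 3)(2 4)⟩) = no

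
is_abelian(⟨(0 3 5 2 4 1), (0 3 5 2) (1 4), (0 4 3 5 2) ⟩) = no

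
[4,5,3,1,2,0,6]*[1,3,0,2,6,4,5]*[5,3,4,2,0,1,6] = [6,0,4,2,5,3,1]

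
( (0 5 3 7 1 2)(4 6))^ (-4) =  (0 3 1)(2 5 7)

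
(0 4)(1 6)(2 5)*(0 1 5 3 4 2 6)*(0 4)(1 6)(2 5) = (0 5 1 4 6 2 3)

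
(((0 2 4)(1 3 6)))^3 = ()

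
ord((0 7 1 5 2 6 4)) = 7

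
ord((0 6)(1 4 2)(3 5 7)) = 6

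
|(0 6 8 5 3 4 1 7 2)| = 9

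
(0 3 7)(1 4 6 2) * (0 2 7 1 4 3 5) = (0 5)(1 3)(2 4 6 7)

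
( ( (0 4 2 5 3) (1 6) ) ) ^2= (0 2 3 4 5) 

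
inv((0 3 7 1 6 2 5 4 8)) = (0 8 4 5 2 6 1 7 3)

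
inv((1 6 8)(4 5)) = (1 8 6)(4 5)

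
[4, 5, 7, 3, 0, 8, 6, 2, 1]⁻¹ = [4, 8, 7, 3, 0, 1, 6, 2, 5]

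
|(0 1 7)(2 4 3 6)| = 12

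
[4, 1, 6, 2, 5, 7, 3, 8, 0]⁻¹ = [8, 1, 3, 6, 0, 4, 2, 5, 7]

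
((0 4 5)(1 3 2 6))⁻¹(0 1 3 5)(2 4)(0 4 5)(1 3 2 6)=(0 4 3 2)(5 6)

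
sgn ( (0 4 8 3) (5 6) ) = 1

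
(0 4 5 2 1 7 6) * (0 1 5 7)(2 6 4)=(0 2 5 6 1)(4 7)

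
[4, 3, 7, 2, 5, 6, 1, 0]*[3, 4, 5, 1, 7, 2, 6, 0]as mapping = [0→7, 1→1, 2→0, 3→5, 4→2, 5→6, 6→4, 7→3]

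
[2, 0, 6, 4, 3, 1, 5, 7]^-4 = [2, 0, 6, 3, 4, 1, 5, 7]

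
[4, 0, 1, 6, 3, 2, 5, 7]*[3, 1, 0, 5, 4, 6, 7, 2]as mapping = [0→4, 1→3, 2→1, 3→7, 4→5, 5→0, 6→6, 7→2]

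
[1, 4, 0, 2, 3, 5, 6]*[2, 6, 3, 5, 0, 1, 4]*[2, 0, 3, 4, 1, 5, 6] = [6, 2, 3, 4, 5, 0, 1]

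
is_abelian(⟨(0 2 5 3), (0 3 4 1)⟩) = no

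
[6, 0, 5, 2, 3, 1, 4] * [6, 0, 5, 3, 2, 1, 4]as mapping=[0→4, 1→6, 2→1, 3→5, 4→3, 5→0, 6→2]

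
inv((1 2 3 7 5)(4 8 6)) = (1 5 7 3 2)(4 6 8)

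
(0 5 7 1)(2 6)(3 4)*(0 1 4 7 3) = (0 5 3 7 4)(2 6)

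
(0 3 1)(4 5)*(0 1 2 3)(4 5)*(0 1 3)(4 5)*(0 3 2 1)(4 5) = (1 2 3)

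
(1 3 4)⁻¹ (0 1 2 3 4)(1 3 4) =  (0 3 2 4 1)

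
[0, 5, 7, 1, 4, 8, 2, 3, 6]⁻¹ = [0, 3, 6, 7, 4, 1, 8, 2, 5]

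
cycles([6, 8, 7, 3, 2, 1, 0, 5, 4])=(0 6)(1 8 4 2 7 5)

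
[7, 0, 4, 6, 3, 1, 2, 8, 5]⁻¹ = [1, 5, 6, 4, 2, 8, 3, 0, 7]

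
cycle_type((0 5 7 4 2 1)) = 6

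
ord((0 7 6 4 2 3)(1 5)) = 6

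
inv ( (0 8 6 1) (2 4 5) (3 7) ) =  (0 1 6 8) (2 5 4) (3 7) 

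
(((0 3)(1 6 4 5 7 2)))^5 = (0 3)(1 2 7 5 4 6)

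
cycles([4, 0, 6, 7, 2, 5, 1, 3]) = (0 4 2 6 1)(3 7)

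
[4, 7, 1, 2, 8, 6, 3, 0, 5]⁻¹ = [7, 2, 3, 6, 0, 8, 5, 1, 4]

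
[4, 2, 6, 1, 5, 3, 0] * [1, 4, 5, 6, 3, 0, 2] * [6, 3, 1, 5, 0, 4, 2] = [5, 4, 1, 0, 6, 2, 3]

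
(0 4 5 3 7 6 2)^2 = (0 5 7 2 4 3 6)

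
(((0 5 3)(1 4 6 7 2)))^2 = (0 3 5)(1 6 2 4 7)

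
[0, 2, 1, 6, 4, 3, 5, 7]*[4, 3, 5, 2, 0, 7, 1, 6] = [4, 5, 3, 1, 0, 2, 7, 6]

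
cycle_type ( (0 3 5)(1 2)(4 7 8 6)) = 2.3.4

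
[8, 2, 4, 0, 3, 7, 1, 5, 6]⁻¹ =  [3, 6, 1, 4, 2, 7, 8, 5, 0]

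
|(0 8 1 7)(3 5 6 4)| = 4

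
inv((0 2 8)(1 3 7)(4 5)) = (0 8 2)(1 7 3)(4 5)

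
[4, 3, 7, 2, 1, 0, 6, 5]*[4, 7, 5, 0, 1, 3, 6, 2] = [1, 0, 2, 5, 7, 4, 6, 3] 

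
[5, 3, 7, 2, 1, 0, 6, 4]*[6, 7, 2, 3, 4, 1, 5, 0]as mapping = [0→1, 1→3, 2→0, 3→2, 4→7, 5→6, 6→5, 7→4]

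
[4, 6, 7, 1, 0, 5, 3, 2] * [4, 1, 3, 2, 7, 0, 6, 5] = [7, 6, 5, 1, 4, 0, 2, 3]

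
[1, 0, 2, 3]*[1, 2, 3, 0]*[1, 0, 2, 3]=[2, 0, 3, 1] 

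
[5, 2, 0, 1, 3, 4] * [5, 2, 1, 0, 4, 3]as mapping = [0→3, 1→1, 2→5, 3→2, 4→0, 5→4]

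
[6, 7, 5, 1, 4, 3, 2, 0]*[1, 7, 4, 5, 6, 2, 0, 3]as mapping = [0→0, 1→3, 2→2, 3→7, 4→6, 5→5, 6→4, 7→1]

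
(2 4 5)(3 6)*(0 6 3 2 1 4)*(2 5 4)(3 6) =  (0 3 6 5 1 2)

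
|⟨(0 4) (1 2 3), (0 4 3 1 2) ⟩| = 120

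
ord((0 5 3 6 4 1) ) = 6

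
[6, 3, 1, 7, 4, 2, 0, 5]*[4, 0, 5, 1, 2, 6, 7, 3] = [7, 1, 0, 3, 2, 5, 4, 6]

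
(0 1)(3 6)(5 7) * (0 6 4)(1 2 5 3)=(0 2 5 7 3 4)(1 6)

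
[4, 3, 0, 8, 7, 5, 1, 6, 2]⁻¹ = [2, 6, 8, 1, 0, 5, 7, 4, 3]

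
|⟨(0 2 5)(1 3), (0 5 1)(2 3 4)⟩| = 720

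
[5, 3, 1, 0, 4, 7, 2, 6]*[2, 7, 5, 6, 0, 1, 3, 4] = [1, 6, 7, 2, 0, 4, 5, 3]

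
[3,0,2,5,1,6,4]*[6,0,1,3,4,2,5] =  [3,6,1,2,0,5,4]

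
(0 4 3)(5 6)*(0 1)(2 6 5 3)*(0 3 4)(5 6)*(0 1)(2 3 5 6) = (0 1 5 2 6 4 3)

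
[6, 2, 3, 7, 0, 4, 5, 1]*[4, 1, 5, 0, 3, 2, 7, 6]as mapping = [0→7, 1→5, 2→0, 3→6, 4→4, 5→3, 6→2, 7→1]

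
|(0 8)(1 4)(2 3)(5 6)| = 2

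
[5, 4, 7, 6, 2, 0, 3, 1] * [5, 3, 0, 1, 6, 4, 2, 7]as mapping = [0→4, 1→6, 2→7, 3→2, 4→0, 5→5, 6→1, 7→3]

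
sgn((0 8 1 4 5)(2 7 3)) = 1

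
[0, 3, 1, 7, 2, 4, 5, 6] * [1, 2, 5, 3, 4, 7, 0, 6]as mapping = [0→1, 1→3, 2→2, 3→6, 4→5, 5→4, 6→7, 7→0]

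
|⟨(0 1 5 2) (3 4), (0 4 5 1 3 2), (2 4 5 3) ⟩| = 720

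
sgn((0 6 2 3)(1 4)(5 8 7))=1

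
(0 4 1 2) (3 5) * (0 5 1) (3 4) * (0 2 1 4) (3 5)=(0 5) (2 3 4) 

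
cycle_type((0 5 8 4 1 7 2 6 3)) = 9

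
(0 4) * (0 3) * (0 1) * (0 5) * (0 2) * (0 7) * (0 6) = (0 4 3 1 5 2 7 6)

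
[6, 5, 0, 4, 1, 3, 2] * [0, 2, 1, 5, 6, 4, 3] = [3, 4, 0, 6, 2, 5, 1]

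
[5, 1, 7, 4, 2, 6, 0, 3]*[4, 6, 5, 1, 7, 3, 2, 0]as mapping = [0→3, 1→6, 2→0, 3→7, 4→5, 5→2, 6→4, 7→1]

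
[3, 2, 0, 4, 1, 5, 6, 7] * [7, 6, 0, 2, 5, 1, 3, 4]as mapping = [0→2, 1→0, 2→7, 3→5, 4→6, 5→1, 6→3, 7→4]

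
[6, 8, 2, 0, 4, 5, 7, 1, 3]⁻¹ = [3, 7, 2, 8, 4, 5, 0, 6, 1]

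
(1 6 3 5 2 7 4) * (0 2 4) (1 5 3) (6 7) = (0 2 6 1 7) (4 5) 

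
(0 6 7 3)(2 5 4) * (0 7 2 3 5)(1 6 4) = (0 4 3 7 5 1 6 2)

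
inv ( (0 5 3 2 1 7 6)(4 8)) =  (0 6 7 1 2 3 5)(4 8)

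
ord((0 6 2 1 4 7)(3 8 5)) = 6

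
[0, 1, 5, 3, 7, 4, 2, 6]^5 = [0, 1, 2, 3, 4, 5, 6, 7]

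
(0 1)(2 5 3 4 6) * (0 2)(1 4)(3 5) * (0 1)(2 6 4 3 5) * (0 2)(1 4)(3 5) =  (0 5)(1 6 4)(2 3)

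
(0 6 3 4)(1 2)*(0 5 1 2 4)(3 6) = (0 3)(1 4 5)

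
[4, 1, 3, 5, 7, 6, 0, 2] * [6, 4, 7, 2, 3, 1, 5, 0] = [3, 4, 2, 1, 0, 5, 6, 7]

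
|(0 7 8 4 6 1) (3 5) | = 6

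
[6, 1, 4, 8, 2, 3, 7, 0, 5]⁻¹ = [7, 1, 4, 5, 2, 8, 0, 6, 3]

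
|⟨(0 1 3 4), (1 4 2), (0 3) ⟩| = 120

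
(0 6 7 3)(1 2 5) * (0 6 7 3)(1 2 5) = (0 7)(1 5 2)(3 6)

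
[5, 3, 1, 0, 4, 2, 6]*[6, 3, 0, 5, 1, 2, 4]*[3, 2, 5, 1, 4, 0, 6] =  [5, 0, 1, 6, 2, 3, 4]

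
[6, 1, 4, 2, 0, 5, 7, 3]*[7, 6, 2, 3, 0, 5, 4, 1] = [4, 6, 0, 2, 7, 5, 1, 3]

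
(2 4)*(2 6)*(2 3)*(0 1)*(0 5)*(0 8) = (0 1 5 8)(2 4 6 3)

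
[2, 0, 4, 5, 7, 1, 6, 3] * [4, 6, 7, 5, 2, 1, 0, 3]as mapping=[0→7, 1→4, 2→2, 3→1, 4→3, 5→6, 6→0, 7→5]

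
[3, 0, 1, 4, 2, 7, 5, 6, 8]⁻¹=[1, 2, 4, 0, 3, 6, 7, 5, 8]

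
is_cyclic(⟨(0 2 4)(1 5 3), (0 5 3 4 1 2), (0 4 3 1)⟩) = no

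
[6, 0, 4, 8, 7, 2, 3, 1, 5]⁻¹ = [1, 7, 5, 6, 2, 8, 0, 4, 3]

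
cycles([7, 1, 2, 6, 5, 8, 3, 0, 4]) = (0 7)(3 6)(4 5 8)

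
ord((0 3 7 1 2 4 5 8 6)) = 9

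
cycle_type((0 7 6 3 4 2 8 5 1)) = 9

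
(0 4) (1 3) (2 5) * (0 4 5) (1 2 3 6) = (0 5 3 2) (1 6) 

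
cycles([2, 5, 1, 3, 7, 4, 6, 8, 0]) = (0 2 1 5 4 7 8)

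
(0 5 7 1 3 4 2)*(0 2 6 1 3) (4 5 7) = (0 7 3 5 4 6 1) 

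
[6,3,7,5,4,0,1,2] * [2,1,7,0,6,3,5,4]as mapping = [0→5,1→0,2→4,3→3,4→6,5→2,6→1,7→7]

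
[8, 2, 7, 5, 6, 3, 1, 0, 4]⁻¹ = [7, 6, 1, 5, 8, 3, 4, 2, 0]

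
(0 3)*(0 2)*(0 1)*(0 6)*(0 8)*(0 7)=(0 3 2 1 6 8 7) 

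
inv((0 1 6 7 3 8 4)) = (0 4 8 3 7 6 1)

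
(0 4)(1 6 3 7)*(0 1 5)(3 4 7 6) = (0 7 5)(1 3 6 4)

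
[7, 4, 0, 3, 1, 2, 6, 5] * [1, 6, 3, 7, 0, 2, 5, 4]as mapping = [0→4, 1→0, 2→1, 3→7, 4→6, 5→3, 6→5, 7→2]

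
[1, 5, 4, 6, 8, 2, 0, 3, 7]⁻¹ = [6, 0, 5, 7, 2, 1, 3, 8, 4]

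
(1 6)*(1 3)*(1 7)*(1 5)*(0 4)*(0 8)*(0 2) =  (0 4 8 2)(1 6 3 7 5)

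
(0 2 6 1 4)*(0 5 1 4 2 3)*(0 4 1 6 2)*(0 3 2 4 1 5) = (0 2 4)(1 3)(5 6)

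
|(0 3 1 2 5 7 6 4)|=8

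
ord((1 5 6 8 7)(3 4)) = 10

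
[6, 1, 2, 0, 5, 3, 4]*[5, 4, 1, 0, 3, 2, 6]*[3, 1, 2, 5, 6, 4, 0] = [0, 6, 1, 4, 2, 3, 5]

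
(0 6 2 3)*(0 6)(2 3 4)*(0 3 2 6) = (0 3)(2 4 6)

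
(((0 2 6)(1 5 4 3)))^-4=(0 6 2)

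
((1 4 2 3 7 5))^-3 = (1 3)(2 5)(4 7)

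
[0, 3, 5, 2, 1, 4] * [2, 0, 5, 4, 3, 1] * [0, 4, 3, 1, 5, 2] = [3, 5, 4, 2, 0, 1]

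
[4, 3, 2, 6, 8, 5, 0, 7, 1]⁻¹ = [6, 8, 2, 1, 0, 5, 3, 7, 4]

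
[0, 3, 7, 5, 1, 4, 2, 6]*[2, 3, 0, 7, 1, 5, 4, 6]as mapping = [0→2, 1→7, 2→6, 3→5, 4→3, 5→1, 6→0, 7→4]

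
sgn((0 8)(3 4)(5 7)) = -1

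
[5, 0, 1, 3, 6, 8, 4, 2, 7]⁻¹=[1, 2, 7, 3, 6, 0, 4, 8, 5]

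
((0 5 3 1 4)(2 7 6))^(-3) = (0 3 4 5 1)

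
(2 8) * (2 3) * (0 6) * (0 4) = (0 6 4)(2 8 3)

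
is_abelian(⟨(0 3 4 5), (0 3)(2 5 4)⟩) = no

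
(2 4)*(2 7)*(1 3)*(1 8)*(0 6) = (0 6)(1 3 8)(2 4 7)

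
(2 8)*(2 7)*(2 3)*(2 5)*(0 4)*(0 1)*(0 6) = (0 4 1 6)(2 8 7 3 5)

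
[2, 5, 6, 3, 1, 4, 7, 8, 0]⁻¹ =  [8, 4, 0, 3, 5, 1, 2, 6, 7]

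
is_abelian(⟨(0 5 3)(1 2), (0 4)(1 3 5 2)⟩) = no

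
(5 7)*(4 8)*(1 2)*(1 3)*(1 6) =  (1 2 3 6)(4 8)(5 7)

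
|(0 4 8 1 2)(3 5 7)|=15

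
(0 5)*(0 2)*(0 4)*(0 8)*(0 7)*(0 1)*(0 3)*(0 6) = (0 5 2 4 8 7 1 3 6)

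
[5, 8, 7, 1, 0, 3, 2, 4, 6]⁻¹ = [4, 3, 6, 5, 7, 0, 8, 2, 1]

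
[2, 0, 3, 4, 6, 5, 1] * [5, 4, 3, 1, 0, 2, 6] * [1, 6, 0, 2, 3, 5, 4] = [2, 5, 6, 1, 4, 0, 3]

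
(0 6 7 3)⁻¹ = (0 3 7 6)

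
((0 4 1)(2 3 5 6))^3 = (2 6 5 3)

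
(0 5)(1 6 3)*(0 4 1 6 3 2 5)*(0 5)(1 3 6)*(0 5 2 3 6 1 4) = (0 2 5)(3 4 6)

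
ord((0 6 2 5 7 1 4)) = 7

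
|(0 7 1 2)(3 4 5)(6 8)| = 12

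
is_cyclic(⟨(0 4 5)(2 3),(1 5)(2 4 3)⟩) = no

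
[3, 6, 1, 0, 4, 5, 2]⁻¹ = [3, 2, 6, 0, 4, 5, 1]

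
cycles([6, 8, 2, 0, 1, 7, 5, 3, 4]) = (0 6 5 7 3) (1 8 4) 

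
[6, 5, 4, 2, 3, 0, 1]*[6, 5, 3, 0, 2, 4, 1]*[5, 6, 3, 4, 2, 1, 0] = [6, 2, 3, 4, 5, 0, 1]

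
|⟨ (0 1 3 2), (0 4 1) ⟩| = 120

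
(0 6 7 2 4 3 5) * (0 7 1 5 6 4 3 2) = (0 4 2 3 6 1 5 7)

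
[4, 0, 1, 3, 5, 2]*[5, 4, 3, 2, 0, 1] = [0, 5, 4, 2, 1, 3]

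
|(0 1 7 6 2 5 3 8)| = 8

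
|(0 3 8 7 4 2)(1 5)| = 6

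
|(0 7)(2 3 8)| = 6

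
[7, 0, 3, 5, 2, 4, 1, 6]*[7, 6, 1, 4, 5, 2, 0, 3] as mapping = [0→3, 1→7, 2→4, 3→2, 4→1, 5→5, 6→6, 7→0] 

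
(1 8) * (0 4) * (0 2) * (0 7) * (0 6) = (0 4 2 7 6)(1 8)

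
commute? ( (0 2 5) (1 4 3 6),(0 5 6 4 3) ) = no: (0 2 5) (1 4 3 6) * (0 5 6 4 3) = (0 2 6 1 3 4),(0 5 6 4 3) * (0 2 5) (1 4 3 6) = (1 4 6 3 2 5) 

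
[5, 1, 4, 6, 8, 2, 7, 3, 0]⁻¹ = [8, 1, 5, 7, 2, 0, 3, 6, 4]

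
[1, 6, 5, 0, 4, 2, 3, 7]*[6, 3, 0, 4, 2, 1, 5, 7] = [3, 5, 1, 6, 2, 0, 4, 7]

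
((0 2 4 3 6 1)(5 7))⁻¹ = (0 1 6 3 4 2)(5 7)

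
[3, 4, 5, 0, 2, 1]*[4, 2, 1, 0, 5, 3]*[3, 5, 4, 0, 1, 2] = [3, 2, 0, 1, 5, 4]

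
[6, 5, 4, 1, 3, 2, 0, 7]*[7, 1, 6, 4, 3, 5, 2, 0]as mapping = [0→2, 1→5, 2→3, 3→1, 4→4, 5→6, 6→7, 7→0]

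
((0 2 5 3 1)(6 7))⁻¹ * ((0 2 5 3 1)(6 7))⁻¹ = (0 3 2 1 5)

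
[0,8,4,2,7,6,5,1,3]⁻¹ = [0,7,3,8,2,6,5,4,1]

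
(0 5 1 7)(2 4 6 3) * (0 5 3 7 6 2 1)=(0 3 1 6 7 5)(2 4)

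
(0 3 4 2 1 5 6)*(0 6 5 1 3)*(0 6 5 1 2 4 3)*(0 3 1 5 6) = (1 2 3)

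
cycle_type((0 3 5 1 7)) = 5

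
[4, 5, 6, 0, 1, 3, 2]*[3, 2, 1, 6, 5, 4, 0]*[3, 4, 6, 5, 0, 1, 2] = [1, 0, 3, 5, 6, 2, 4]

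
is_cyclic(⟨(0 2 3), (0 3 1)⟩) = no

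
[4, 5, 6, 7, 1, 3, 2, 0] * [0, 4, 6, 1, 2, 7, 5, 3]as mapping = [0→2, 1→7, 2→5, 3→3, 4→4, 5→1, 6→6, 7→0]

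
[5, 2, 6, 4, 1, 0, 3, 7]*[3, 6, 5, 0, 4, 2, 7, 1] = [2, 5, 7, 4, 6, 3, 0, 1]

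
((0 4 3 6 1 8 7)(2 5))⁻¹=(0 7 8 1 6 3 4)(2 5)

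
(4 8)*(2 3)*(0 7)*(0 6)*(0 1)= (0 7 6 1)(2 3)(4 8)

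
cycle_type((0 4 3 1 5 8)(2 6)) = 2.6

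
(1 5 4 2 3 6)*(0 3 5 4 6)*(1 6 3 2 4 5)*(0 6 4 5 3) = (0 2 1 3 6 4 5)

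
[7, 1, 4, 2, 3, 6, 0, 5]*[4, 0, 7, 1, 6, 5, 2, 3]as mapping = [0→3, 1→0, 2→6, 3→7, 4→1, 5→2, 6→4, 7→5]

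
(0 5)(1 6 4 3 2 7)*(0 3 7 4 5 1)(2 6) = (0 1 2 4 7)(3 6 5)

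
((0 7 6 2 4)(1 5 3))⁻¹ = (0 4 2 6 7)(1 3 5)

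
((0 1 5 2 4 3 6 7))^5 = (0 3 5 7 4 1 6 2)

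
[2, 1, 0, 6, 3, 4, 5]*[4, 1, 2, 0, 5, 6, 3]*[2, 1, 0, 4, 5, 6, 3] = [0, 1, 5, 4, 2, 6, 3]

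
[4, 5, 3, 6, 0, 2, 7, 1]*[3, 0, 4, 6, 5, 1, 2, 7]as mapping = [0→5, 1→1, 2→6, 3→2, 4→3, 5→4, 6→7, 7→0]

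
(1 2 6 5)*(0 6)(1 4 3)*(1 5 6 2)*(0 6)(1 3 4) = (0 2 6)(1 3 5)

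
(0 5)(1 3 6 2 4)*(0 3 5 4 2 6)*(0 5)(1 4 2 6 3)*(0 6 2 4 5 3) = (0 4 5 1 6)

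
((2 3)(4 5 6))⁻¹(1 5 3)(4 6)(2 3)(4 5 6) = (1 6 2)(4 5)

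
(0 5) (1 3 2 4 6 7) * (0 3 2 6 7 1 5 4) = (0 4 7 5 3 6 1 2) 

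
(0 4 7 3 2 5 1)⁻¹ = (0 1 5 2 3 7 4)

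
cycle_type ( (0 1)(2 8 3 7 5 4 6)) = 2.7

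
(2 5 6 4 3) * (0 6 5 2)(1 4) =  (0 6 1 4 3)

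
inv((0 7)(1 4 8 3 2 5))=(0 7)(1 5 2 3 8 4)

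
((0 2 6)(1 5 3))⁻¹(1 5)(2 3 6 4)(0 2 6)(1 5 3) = (0 4 6 1)(3 5)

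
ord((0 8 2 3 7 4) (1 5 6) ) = 6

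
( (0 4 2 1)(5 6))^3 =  (0 1 2 4)(5 6)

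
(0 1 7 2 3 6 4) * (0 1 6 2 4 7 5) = (0 6 7 4 1 5)(2 3)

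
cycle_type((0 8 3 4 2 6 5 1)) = 8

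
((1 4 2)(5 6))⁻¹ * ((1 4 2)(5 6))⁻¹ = (1 4 2)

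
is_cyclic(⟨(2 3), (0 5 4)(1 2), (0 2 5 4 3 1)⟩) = no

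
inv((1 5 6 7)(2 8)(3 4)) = (1 7 6 5)(2 8)(3 4)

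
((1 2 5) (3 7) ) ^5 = (1 5 2) (3 7) 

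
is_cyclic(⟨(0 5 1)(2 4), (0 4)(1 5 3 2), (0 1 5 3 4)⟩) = no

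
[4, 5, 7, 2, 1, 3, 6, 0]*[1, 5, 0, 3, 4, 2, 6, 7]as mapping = [0→4, 1→2, 2→7, 3→0, 4→5, 5→3, 6→6, 7→1]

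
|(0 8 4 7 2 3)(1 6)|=6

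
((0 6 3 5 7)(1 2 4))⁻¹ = (0 7 5 3 6)(1 4 2)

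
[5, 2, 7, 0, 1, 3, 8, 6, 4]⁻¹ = [3, 4, 1, 5, 8, 0, 7, 2, 6]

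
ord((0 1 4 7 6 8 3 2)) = 8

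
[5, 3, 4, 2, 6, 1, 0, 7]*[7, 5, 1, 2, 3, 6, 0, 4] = [6, 2, 3, 1, 0, 5, 7, 4]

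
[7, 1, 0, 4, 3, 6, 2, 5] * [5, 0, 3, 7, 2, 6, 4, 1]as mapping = [0→1, 1→0, 2→5, 3→2, 4→7, 5→4, 6→3, 7→6]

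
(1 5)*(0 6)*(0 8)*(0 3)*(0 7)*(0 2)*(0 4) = (0 6 8 3 7 2 4)(1 5)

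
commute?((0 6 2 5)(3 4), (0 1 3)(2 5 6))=no:(0 6 2 5)(3 4) * (0 1 3)(2 5 6)=(0 2 6 5 1 3 4), (0 1 3)(2 5 6) * (0 6 2 5)(3 4)=(0 1 4 3 6 5 2)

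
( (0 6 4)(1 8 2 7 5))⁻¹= (0 4 6)(1 5 7 2 8)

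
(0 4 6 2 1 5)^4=(0 1 6)(2 4 5)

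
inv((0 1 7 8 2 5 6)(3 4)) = (0 6 5 2 8 7 1)(3 4)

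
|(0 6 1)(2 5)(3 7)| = 6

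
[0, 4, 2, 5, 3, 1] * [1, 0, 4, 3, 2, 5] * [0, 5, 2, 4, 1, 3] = [5, 2, 1, 3, 4, 0]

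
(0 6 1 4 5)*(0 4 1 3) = (0 6 3)(4 5)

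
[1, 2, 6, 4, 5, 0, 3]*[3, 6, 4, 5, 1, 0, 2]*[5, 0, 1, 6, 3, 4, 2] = [2, 3, 1, 0, 5, 6, 4]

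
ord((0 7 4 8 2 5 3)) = 7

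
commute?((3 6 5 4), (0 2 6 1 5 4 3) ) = no:(3 6 5 4)*(0 2 6 1 5 4 3) = (0 2 6 4) (1 5 3), (0 2 6 1 5 4 3)*(3 6 5 4) = (0 2 5 3) (1 4 6) 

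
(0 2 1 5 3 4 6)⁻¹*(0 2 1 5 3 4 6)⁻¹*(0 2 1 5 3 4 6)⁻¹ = (0 3 2 4 1 6 5)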